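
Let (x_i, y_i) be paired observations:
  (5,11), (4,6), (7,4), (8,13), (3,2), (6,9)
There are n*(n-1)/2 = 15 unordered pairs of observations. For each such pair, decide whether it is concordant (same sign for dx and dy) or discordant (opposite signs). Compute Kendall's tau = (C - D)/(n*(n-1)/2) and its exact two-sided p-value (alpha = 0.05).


Step 1: Enumerate the 15 unordered pairs (i,j) with i<j and classify each by sign(x_j-x_i) * sign(y_j-y_i).
  (1,2):dx=-1,dy=-5->C; (1,3):dx=+2,dy=-7->D; (1,4):dx=+3,dy=+2->C; (1,5):dx=-2,dy=-9->C
  (1,6):dx=+1,dy=-2->D; (2,3):dx=+3,dy=-2->D; (2,4):dx=+4,dy=+7->C; (2,5):dx=-1,dy=-4->C
  (2,6):dx=+2,dy=+3->C; (3,4):dx=+1,dy=+9->C; (3,5):dx=-4,dy=-2->C; (3,6):dx=-1,dy=+5->D
  (4,5):dx=-5,dy=-11->C; (4,6):dx=-2,dy=-4->C; (5,6):dx=+3,dy=+7->C
Step 2: C = 11, D = 4, total pairs = 15.
Step 3: tau = (C - D)/(n(n-1)/2) = (11 - 4)/15 = 0.466667.
Step 4: Exact two-sided p-value (enumerate n! = 720 permutations of y under H0): p = 0.272222.
Step 5: alpha = 0.05. fail to reject H0.

tau_b = 0.4667 (C=11, D=4), p = 0.272222, fail to reject H0.


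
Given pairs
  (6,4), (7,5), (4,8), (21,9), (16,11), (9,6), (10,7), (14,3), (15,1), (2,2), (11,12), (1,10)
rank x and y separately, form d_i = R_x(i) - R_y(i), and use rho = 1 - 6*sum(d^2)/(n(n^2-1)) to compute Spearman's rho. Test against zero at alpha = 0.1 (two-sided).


Step 1: Rank x and y separately (midranks; no ties here).
rank(x): 6->4, 7->5, 4->3, 21->12, 16->11, 9->6, 10->7, 14->9, 15->10, 2->2, 11->8, 1->1
rank(y): 4->4, 5->5, 8->8, 9->9, 11->11, 6->6, 7->7, 3->3, 1->1, 2->2, 12->12, 10->10
Step 2: d_i = R_x(i) - R_y(i); compute d_i^2.
  (4-4)^2=0, (5-5)^2=0, (3-8)^2=25, (12-9)^2=9, (11-11)^2=0, (6-6)^2=0, (7-7)^2=0, (9-3)^2=36, (10-1)^2=81, (2-2)^2=0, (8-12)^2=16, (1-10)^2=81
sum(d^2) = 248.
Step 3: rho = 1 - 6*248 / (12*(12^2 - 1)) = 1 - 1488/1716 = 0.132867.
Step 4: Under H0, t = rho * sqrt((n-2)/(1-rho^2)) = 0.4239 ~ t(10).
Step 5: Two-sided p-value from the t-distribution with 10 df = 0.680598.
Step 6: alpha = 0.1. fail to reject H0.

rho = 0.1329, p = 0.680598, fail to reject H0 at alpha = 0.1.


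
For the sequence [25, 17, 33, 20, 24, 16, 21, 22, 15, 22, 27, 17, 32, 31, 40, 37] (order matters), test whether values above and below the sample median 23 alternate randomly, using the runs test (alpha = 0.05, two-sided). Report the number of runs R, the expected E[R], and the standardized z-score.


Step 1: Compute median = 23; label A = above, B = below.
Labels in order: ABABABBBBBABAAAA  (n_A = 8, n_B = 8)
Step 2: Count runs R = 9.
Step 3: Under H0 (random ordering), E[R] = 2*n_A*n_B/(n_A+n_B) + 1 = 2*8*8/16 + 1 = 9.0000.
        Var[R] = 2*n_A*n_B*(2*n_A*n_B - n_A - n_B) / ((n_A+n_B)^2 * (n_A+n_B-1)) = 14336/3840 = 3.7333.
        SD[R] = 1.9322.
Step 4: R = E[R], so z = 0 with no continuity correction.
Step 5: Two-sided p-value via normal approximation = 2*(1 - Phi(|z|)) = 1.000000.
Step 6: alpha = 0.05. fail to reject H0.

R = 9, z = 0.0000, p = 1.000000, fail to reject H0.


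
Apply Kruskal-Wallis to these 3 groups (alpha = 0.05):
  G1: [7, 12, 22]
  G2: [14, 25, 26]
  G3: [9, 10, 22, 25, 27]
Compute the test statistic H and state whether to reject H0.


Step 1: Combine all N = 11 observations and assign midranks.
sorted (value, group, rank): (7,G1,1), (9,G3,2), (10,G3,3), (12,G1,4), (14,G2,5), (22,G1,6.5), (22,G3,6.5), (25,G2,8.5), (25,G3,8.5), (26,G2,10), (27,G3,11)
Step 2: Sum ranks within each group.
R_1 = 11.5 (n_1 = 3)
R_2 = 23.5 (n_2 = 3)
R_3 = 31 (n_3 = 5)
Step 3: H = 12/(N(N+1)) * sum(R_i^2/n_i) - 3(N+1)
     = 12/(11*12) * (11.5^2/3 + 23.5^2/3 + 31^2/5) - 3*12
     = 0.090909 * 420.367 - 36
     = 2.215152.
Step 4: Ties present; correction factor C = 1 - 12/(11^3 - 11) = 0.990909. Corrected H = 2.215152 / 0.990909 = 2.235474.
Step 5: Under H0, H ~ chi^2(2); p-value = 0.327019.
Step 6: alpha = 0.05. fail to reject H0.

H = 2.2355, df = 2, p = 0.327019, fail to reject H0.


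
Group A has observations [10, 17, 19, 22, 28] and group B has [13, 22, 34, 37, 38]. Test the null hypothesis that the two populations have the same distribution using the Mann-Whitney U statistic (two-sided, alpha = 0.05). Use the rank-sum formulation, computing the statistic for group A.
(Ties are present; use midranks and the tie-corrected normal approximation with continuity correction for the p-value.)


Step 1: Combine and sort all 10 observations; assign midranks.
sorted (value, group): (10,X), (13,Y), (17,X), (19,X), (22,X), (22,Y), (28,X), (34,Y), (37,Y), (38,Y)
ranks: 10->1, 13->2, 17->3, 19->4, 22->5.5, 22->5.5, 28->7, 34->8, 37->9, 38->10
Step 2: Rank sum for X: R1 = 1 + 3 + 4 + 5.5 + 7 = 20.5.
Step 3: U_X = R1 - n1(n1+1)/2 = 20.5 - 5*6/2 = 20.5 - 15 = 5.5.
       U_Y = n1*n2 - U_X = 25 - 5.5 = 19.5.
Step 4: Ties are present, so use the tie-corrected normal approximation (with continuity correction) for the p-value.
Step 5: p-value = 0.173217; compare to alpha = 0.05. fail to reject H0.

U_X = 5.5, p = 0.173217, fail to reject H0 at alpha = 0.05.


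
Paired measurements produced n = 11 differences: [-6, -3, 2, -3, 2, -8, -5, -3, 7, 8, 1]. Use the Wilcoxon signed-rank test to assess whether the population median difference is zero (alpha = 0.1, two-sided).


Step 1: Drop any zero differences (none here) and take |d_i|.
|d| = [6, 3, 2, 3, 2, 8, 5, 3, 7, 8, 1]
Step 2: Midrank |d_i| (ties get averaged ranks).
ranks: |6|->8, |3|->5, |2|->2.5, |3|->5, |2|->2.5, |8|->10.5, |5|->7, |3|->5, |7|->9, |8|->10.5, |1|->1
Step 3: Attach original signs; sum ranks with positive sign and with negative sign.
W+ = 2.5 + 2.5 + 9 + 10.5 + 1 = 25.5
W- = 8 + 5 + 5 + 10.5 + 7 + 5 = 40.5
(Check: W+ + W- = 66 should equal n(n+1)/2 = 66.)
Step 4: Test statistic W = min(W+, W-) = 25.5.
Step 5: Ties in |d|, so use the tie-corrected normal approximation.
        E[W] = n(n+1)/4 = 11*12/4 = 33.
        Tie groups: |d|=2 (t=2), |d|=3 (t=3), |d|=8 (t=2); sum(t^3 - t) = 36.
        Var[W] = n(n+1)(2n+1)/24 - sum(t^3-t)/48 = 3036/24 - 36/48 = 125.75.
        z = (W - E[W]) / sqrt(Var[W]) = (25.5 - 33) / 11.2138 = -0.6688.
        Two-sided p = 2*Phi(z) = 0.503612.
Step 6: alpha = 0.1. fail to reject H0.

W+ = 25.5, W- = 40.5, W = min = 25.5, p = 0.503612, fail to reject H0.


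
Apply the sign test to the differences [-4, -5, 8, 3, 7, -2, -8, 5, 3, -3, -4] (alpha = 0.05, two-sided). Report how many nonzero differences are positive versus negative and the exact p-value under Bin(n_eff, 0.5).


Step 1: Discard zero differences. Original n = 11; n_eff = number of nonzero differences = 11.
Nonzero differences (with sign): -4, -5, +8, +3, +7, -2, -8, +5, +3, -3, -4
Step 2: Count signs: positive = 5, negative = 6.
Step 3: Under H0: P(positive) = 0.5, so the number of positives S ~ Bin(11, 0.5).
Step 4: Two-sided exact p-value = sum of Bin(11,0.5) probabilities at or below the observed probability = 1.000000.
Step 5: alpha = 0.05. fail to reject H0.

n_eff = 11, pos = 5, neg = 6, p = 1.000000, fail to reject H0.


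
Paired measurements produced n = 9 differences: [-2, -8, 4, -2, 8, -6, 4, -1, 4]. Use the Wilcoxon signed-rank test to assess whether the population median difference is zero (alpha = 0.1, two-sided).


Step 1: Drop any zero differences (none here) and take |d_i|.
|d| = [2, 8, 4, 2, 8, 6, 4, 1, 4]
Step 2: Midrank |d_i| (ties get averaged ranks).
ranks: |2|->2.5, |8|->8.5, |4|->5, |2|->2.5, |8|->8.5, |6|->7, |4|->5, |1|->1, |4|->5
Step 3: Attach original signs; sum ranks with positive sign and with negative sign.
W+ = 5 + 8.5 + 5 + 5 = 23.5
W- = 2.5 + 8.5 + 2.5 + 7 + 1 = 21.5
(Check: W+ + W- = 45 should equal n(n+1)/2 = 45.)
Step 4: Test statistic W = min(W+, W-) = 21.5.
Step 5: Ties in |d|, so use the tie-corrected normal approximation.
        E[W] = n(n+1)/4 = 9*10/4 = 22.5.
        Tie groups: |d|=2 (t=2), |d|=4 (t=3), |d|=8 (t=2); sum(t^3 - t) = 36.
        Var[W] = n(n+1)(2n+1)/24 - sum(t^3-t)/48 = 1710/24 - 36/48 = 70.5.
        z = (W - E[W]) / sqrt(Var[W]) = (21.5 - 22.5) / 8.3964 = -0.1191.
        Two-sided p = 2*Phi(z) = 0.905198.
Step 6: alpha = 0.1. fail to reject H0.

W+ = 23.5, W- = 21.5, W = min = 21.5, p = 0.905198, fail to reject H0.


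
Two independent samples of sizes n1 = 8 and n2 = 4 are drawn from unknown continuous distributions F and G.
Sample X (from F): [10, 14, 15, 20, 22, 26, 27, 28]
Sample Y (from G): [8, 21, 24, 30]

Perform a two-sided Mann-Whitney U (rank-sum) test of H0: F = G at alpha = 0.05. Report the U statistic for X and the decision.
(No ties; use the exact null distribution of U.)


Step 1: Combine and sort all 12 observations; assign midranks.
sorted (value, group): (8,Y), (10,X), (14,X), (15,X), (20,X), (21,Y), (22,X), (24,Y), (26,X), (27,X), (28,X), (30,Y)
ranks: 8->1, 10->2, 14->3, 15->4, 20->5, 21->6, 22->7, 24->8, 26->9, 27->10, 28->11, 30->12
Step 2: Rank sum for X: R1 = 2 + 3 + 4 + 5 + 7 + 9 + 10 + 11 = 51.
Step 3: U_X = R1 - n1(n1+1)/2 = 51 - 8*9/2 = 51 - 36 = 15.
       U_Y = n1*n2 - U_X = 32 - 15 = 17.
Step 4: No ties, so the exact null distribution of U (based on enumerating the C(12,8) = 495 equally likely rank assignments) gives the two-sided p-value.
Step 5: p-value = 0.933333; compare to alpha = 0.05. fail to reject H0.

U_X = 15, p = 0.933333, fail to reject H0 at alpha = 0.05.


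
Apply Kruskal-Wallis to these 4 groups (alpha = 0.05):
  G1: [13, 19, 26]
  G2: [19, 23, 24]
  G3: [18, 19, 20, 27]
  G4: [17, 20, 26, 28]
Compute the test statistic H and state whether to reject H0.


Step 1: Combine all N = 14 observations and assign midranks.
sorted (value, group, rank): (13,G1,1), (17,G4,2), (18,G3,3), (19,G1,5), (19,G2,5), (19,G3,5), (20,G3,7.5), (20,G4,7.5), (23,G2,9), (24,G2,10), (26,G1,11.5), (26,G4,11.5), (27,G3,13), (28,G4,14)
Step 2: Sum ranks within each group.
R_1 = 17.5 (n_1 = 3)
R_2 = 24 (n_2 = 3)
R_3 = 28.5 (n_3 = 4)
R_4 = 35 (n_4 = 4)
Step 3: H = 12/(N(N+1)) * sum(R_i^2/n_i) - 3(N+1)
     = 12/(14*15) * (17.5^2/3 + 24^2/3 + 28.5^2/4 + 35^2/4) - 3*15
     = 0.057143 * 803.396 - 45
     = 0.908333.
Step 4: Ties present; correction factor C = 1 - 36/(14^3 - 14) = 0.986813. Corrected H = 0.908333 / 0.986813 = 0.920471.
Step 5: Under H0, H ~ chi^2(3); p-value = 0.820485.
Step 6: alpha = 0.05. fail to reject H0.

H = 0.9205, df = 3, p = 0.820485, fail to reject H0.


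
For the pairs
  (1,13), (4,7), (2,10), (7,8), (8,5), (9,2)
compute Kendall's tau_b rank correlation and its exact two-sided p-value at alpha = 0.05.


Step 1: Enumerate the 15 unordered pairs (i,j) with i<j and classify each by sign(x_j-x_i) * sign(y_j-y_i).
  (1,2):dx=+3,dy=-6->D; (1,3):dx=+1,dy=-3->D; (1,4):dx=+6,dy=-5->D; (1,5):dx=+7,dy=-8->D
  (1,6):dx=+8,dy=-11->D; (2,3):dx=-2,dy=+3->D; (2,4):dx=+3,dy=+1->C; (2,5):dx=+4,dy=-2->D
  (2,6):dx=+5,dy=-5->D; (3,4):dx=+5,dy=-2->D; (3,5):dx=+6,dy=-5->D; (3,6):dx=+7,dy=-8->D
  (4,5):dx=+1,dy=-3->D; (4,6):dx=+2,dy=-6->D; (5,6):dx=+1,dy=-3->D
Step 2: C = 1, D = 14, total pairs = 15.
Step 3: tau = (C - D)/(n(n-1)/2) = (1 - 14)/15 = -0.866667.
Step 4: Exact two-sided p-value (enumerate n! = 720 permutations of y under H0): p = 0.016667.
Step 5: alpha = 0.05. reject H0.

tau_b = -0.8667 (C=1, D=14), p = 0.016667, reject H0.


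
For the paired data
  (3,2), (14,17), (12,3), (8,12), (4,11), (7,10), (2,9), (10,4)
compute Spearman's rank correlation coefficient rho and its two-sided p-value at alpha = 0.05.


Step 1: Rank x and y separately (midranks; no ties here).
rank(x): 3->2, 14->8, 12->7, 8->5, 4->3, 7->4, 2->1, 10->6
rank(y): 2->1, 17->8, 3->2, 12->7, 11->6, 10->5, 9->4, 4->3
Step 2: d_i = R_x(i) - R_y(i); compute d_i^2.
  (2-1)^2=1, (8-8)^2=0, (7-2)^2=25, (5-7)^2=4, (3-6)^2=9, (4-5)^2=1, (1-4)^2=9, (6-3)^2=9
sum(d^2) = 58.
Step 3: rho = 1 - 6*58 / (8*(8^2 - 1)) = 1 - 348/504 = 0.309524.
Step 4: Under H0, t = rho * sqrt((n-2)/(1-rho^2)) = 0.7973 ~ t(6).
Step 5: Two-sided p-value from the t-distribution with 6 df = 0.455645.
Step 6: alpha = 0.05. fail to reject H0.

rho = 0.3095, p = 0.455645, fail to reject H0 at alpha = 0.05.


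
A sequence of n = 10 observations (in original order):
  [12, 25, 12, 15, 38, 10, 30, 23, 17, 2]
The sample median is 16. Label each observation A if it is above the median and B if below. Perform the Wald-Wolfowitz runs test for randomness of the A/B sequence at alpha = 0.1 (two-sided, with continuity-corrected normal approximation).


Step 1: Compute median = 16; label A = above, B = below.
Labels in order: BABBABAAAB  (n_A = 5, n_B = 5)
Step 2: Count runs R = 7.
Step 3: Under H0 (random ordering), E[R] = 2*n_A*n_B/(n_A+n_B) + 1 = 2*5*5/10 + 1 = 6.0000.
        Var[R] = 2*n_A*n_B*(2*n_A*n_B - n_A - n_B) / ((n_A+n_B)^2 * (n_A+n_B-1)) = 2000/900 = 2.2222.
        SD[R] = 1.4907.
Step 4: Continuity-corrected z = (R - 0.5 - E[R]) / SD[R] = (7 - 0.5 - 6.0000) / 1.4907 = 0.3354.
Step 5: Two-sided p-value via normal approximation = 2*(1 - Phi(|z|)) = 0.737316.
Step 6: alpha = 0.1. fail to reject H0.

R = 7, z = 0.3354, p = 0.737316, fail to reject H0.


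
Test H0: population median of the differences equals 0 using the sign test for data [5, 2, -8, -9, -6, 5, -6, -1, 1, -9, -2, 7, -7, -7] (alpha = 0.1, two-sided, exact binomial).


Step 1: Discard zero differences. Original n = 14; n_eff = number of nonzero differences = 14.
Nonzero differences (with sign): +5, +2, -8, -9, -6, +5, -6, -1, +1, -9, -2, +7, -7, -7
Step 2: Count signs: positive = 5, negative = 9.
Step 3: Under H0: P(positive) = 0.5, so the number of positives S ~ Bin(14, 0.5).
Step 4: Two-sided exact p-value = sum of Bin(14,0.5) probabilities at or below the observed probability = 0.423950.
Step 5: alpha = 0.1. fail to reject H0.

n_eff = 14, pos = 5, neg = 9, p = 0.423950, fail to reject H0.


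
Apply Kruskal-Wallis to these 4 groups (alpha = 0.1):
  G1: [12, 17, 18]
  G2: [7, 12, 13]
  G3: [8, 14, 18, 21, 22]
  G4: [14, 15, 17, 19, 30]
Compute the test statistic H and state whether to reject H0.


Step 1: Combine all N = 16 observations and assign midranks.
sorted (value, group, rank): (7,G2,1), (8,G3,2), (12,G1,3.5), (12,G2,3.5), (13,G2,5), (14,G3,6.5), (14,G4,6.5), (15,G4,8), (17,G1,9.5), (17,G4,9.5), (18,G1,11.5), (18,G3,11.5), (19,G4,13), (21,G3,14), (22,G3,15), (30,G4,16)
Step 2: Sum ranks within each group.
R_1 = 24.5 (n_1 = 3)
R_2 = 9.5 (n_2 = 3)
R_3 = 49 (n_3 = 5)
R_4 = 53 (n_4 = 5)
Step 3: H = 12/(N(N+1)) * sum(R_i^2/n_i) - 3(N+1)
     = 12/(16*17) * (24.5^2/3 + 9.5^2/3 + 49^2/5 + 53^2/5) - 3*17
     = 0.044118 * 1272.17 - 51
     = 5.125000.
Step 4: Ties present; correction factor C = 1 - 24/(16^3 - 16) = 0.994118. Corrected H = 5.125000 / 0.994118 = 5.155325.
Step 5: Under H0, H ~ chi^2(3); p-value = 0.160770.
Step 6: alpha = 0.1. fail to reject H0.

H = 5.1553, df = 3, p = 0.160770, fail to reject H0.


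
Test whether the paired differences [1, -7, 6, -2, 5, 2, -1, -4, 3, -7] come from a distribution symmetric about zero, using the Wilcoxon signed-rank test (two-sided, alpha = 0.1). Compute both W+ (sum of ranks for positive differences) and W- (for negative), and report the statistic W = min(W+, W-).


Step 1: Drop any zero differences (none here) and take |d_i|.
|d| = [1, 7, 6, 2, 5, 2, 1, 4, 3, 7]
Step 2: Midrank |d_i| (ties get averaged ranks).
ranks: |1|->1.5, |7|->9.5, |6|->8, |2|->3.5, |5|->7, |2|->3.5, |1|->1.5, |4|->6, |3|->5, |7|->9.5
Step 3: Attach original signs; sum ranks with positive sign and with negative sign.
W+ = 1.5 + 8 + 7 + 3.5 + 5 = 25
W- = 9.5 + 3.5 + 1.5 + 6 + 9.5 = 30
(Check: W+ + W- = 55 should equal n(n+1)/2 = 55.)
Step 4: Test statistic W = min(W+, W-) = 25.
Step 5: Ties in |d|, so use the tie-corrected normal approximation.
        E[W] = n(n+1)/4 = 10*11/4 = 27.5.
        Tie groups: |d|=1 (t=2), |d|=2 (t=2), |d|=7 (t=2); sum(t^3 - t) = 18.
        Var[W] = n(n+1)(2n+1)/24 - sum(t^3-t)/48 = 2310/24 - 18/48 = 95.875.
        z = (W - E[W]) / sqrt(Var[W]) = (25 - 27.5) / 9.7916 = -0.2553.
        Two-sided p = 2*Phi(z) = 0.798475.
Step 6: alpha = 0.1. fail to reject H0.

W+ = 25, W- = 30, W = min = 25, p = 0.798475, fail to reject H0.


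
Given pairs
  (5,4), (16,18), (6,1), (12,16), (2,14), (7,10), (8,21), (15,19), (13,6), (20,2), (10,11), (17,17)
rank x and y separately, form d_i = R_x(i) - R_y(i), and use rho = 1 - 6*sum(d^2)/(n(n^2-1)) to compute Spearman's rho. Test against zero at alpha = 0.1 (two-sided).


Step 1: Rank x and y separately (midranks; no ties here).
rank(x): 5->2, 16->10, 6->3, 12->7, 2->1, 7->4, 8->5, 15->9, 13->8, 20->12, 10->6, 17->11
rank(y): 4->3, 18->10, 1->1, 16->8, 14->7, 10->5, 21->12, 19->11, 6->4, 2->2, 11->6, 17->9
Step 2: d_i = R_x(i) - R_y(i); compute d_i^2.
  (2-3)^2=1, (10-10)^2=0, (3-1)^2=4, (7-8)^2=1, (1-7)^2=36, (4-5)^2=1, (5-12)^2=49, (9-11)^2=4, (8-4)^2=16, (12-2)^2=100, (6-6)^2=0, (11-9)^2=4
sum(d^2) = 216.
Step 3: rho = 1 - 6*216 / (12*(12^2 - 1)) = 1 - 1296/1716 = 0.244755.
Step 4: Under H0, t = rho * sqrt((n-2)/(1-rho^2)) = 0.7983 ~ t(10).
Step 5: Two-sided p-value from the t-distribution with 10 df = 0.443262.
Step 6: alpha = 0.1. fail to reject H0.

rho = 0.2448, p = 0.443262, fail to reject H0 at alpha = 0.1.


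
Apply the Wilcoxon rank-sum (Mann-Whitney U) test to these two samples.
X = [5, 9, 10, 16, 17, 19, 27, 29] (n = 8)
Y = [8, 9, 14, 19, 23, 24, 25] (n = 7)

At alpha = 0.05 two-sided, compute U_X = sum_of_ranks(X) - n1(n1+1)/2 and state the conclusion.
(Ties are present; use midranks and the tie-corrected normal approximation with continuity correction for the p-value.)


Step 1: Combine and sort all 15 observations; assign midranks.
sorted (value, group): (5,X), (8,Y), (9,X), (9,Y), (10,X), (14,Y), (16,X), (17,X), (19,X), (19,Y), (23,Y), (24,Y), (25,Y), (27,X), (29,X)
ranks: 5->1, 8->2, 9->3.5, 9->3.5, 10->5, 14->6, 16->7, 17->8, 19->9.5, 19->9.5, 23->11, 24->12, 25->13, 27->14, 29->15
Step 2: Rank sum for X: R1 = 1 + 3.5 + 5 + 7 + 8 + 9.5 + 14 + 15 = 63.
Step 3: U_X = R1 - n1(n1+1)/2 = 63 - 8*9/2 = 63 - 36 = 27.
       U_Y = n1*n2 - U_X = 56 - 27 = 29.
Step 4: Ties are present, so use the tie-corrected normal approximation (with continuity correction) for the p-value.
Step 5: p-value = 0.953775; compare to alpha = 0.05. fail to reject H0.

U_X = 27, p = 0.953775, fail to reject H0 at alpha = 0.05.


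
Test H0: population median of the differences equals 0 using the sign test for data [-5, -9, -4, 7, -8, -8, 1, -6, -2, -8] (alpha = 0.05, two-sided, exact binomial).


Step 1: Discard zero differences. Original n = 10; n_eff = number of nonzero differences = 10.
Nonzero differences (with sign): -5, -9, -4, +7, -8, -8, +1, -6, -2, -8
Step 2: Count signs: positive = 2, negative = 8.
Step 3: Under H0: P(positive) = 0.5, so the number of positives S ~ Bin(10, 0.5).
Step 4: Two-sided exact p-value = sum of Bin(10,0.5) probabilities at or below the observed probability = 0.109375.
Step 5: alpha = 0.05. fail to reject H0.

n_eff = 10, pos = 2, neg = 8, p = 0.109375, fail to reject H0.


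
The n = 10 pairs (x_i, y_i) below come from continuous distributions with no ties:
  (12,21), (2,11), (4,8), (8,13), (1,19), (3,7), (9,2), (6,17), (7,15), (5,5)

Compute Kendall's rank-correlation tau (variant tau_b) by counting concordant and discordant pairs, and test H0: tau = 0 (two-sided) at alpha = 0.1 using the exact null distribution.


Step 1: Enumerate the 45 unordered pairs (i,j) with i<j and classify each by sign(x_j-x_i) * sign(y_j-y_i).
  (1,2):dx=-10,dy=-10->C; (1,3):dx=-8,dy=-13->C; (1,4):dx=-4,dy=-8->C; (1,5):dx=-11,dy=-2->C
  (1,6):dx=-9,dy=-14->C; (1,7):dx=-3,dy=-19->C; (1,8):dx=-6,dy=-4->C; (1,9):dx=-5,dy=-6->C
  (1,10):dx=-7,dy=-16->C; (2,3):dx=+2,dy=-3->D; (2,4):dx=+6,dy=+2->C; (2,5):dx=-1,dy=+8->D
  (2,6):dx=+1,dy=-4->D; (2,7):dx=+7,dy=-9->D; (2,8):dx=+4,dy=+6->C; (2,9):dx=+5,dy=+4->C
  (2,10):dx=+3,dy=-6->D; (3,4):dx=+4,dy=+5->C; (3,5):dx=-3,dy=+11->D; (3,6):dx=-1,dy=-1->C
  (3,7):dx=+5,dy=-6->D; (3,8):dx=+2,dy=+9->C; (3,9):dx=+3,dy=+7->C; (3,10):dx=+1,dy=-3->D
  (4,5):dx=-7,dy=+6->D; (4,6):dx=-5,dy=-6->C; (4,7):dx=+1,dy=-11->D; (4,8):dx=-2,dy=+4->D
  (4,9):dx=-1,dy=+2->D; (4,10):dx=-3,dy=-8->C; (5,6):dx=+2,dy=-12->D; (5,7):dx=+8,dy=-17->D
  (5,8):dx=+5,dy=-2->D; (5,9):dx=+6,dy=-4->D; (5,10):dx=+4,dy=-14->D; (6,7):dx=+6,dy=-5->D
  (6,8):dx=+3,dy=+10->C; (6,9):dx=+4,dy=+8->C; (6,10):dx=+2,dy=-2->D; (7,8):dx=-3,dy=+15->D
  (7,9):dx=-2,dy=+13->D; (7,10):dx=-4,dy=+3->D; (8,9):dx=+1,dy=-2->D; (8,10):dx=-1,dy=-12->C
  (9,10):dx=-2,dy=-10->C
Step 2: C = 22, D = 23, total pairs = 45.
Step 3: tau = (C - D)/(n(n-1)/2) = (22 - 23)/45 = -0.022222.
Step 4: Exact two-sided p-value (enumerate n! = 3628800 permutations of y under H0): p = 1.000000.
Step 5: alpha = 0.1. fail to reject H0.

tau_b = -0.0222 (C=22, D=23), p = 1.000000, fail to reject H0.


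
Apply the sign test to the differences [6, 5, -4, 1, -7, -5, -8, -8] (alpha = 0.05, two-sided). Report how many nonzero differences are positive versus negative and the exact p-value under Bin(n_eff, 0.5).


Step 1: Discard zero differences. Original n = 8; n_eff = number of nonzero differences = 8.
Nonzero differences (with sign): +6, +5, -4, +1, -7, -5, -8, -8
Step 2: Count signs: positive = 3, negative = 5.
Step 3: Under H0: P(positive) = 0.5, so the number of positives S ~ Bin(8, 0.5).
Step 4: Two-sided exact p-value = sum of Bin(8,0.5) probabilities at or below the observed probability = 0.726562.
Step 5: alpha = 0.05. fail to reject H0.

n_eff = 8, pos = 3, neg = 5, p = 0.726562, fail to reject H0.


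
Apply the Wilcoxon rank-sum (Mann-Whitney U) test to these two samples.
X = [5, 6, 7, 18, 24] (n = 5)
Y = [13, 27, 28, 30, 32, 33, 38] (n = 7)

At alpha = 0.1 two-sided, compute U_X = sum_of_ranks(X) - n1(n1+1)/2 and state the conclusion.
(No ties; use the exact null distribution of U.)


Step 1: Combine and sort all 12 observations; assign midranks.
sorted (value, group): (5,X), (6,X), (7,X), (13,Y), (18,X), (24,X), (27,Y), (28,Y), (30,Y), (32,Y), (33,Y), (38,Y)
ranks: 5->1, 6->2, 7->3, 13->4, 18->5, 24->6, 27->7, 28->8, 30->9, 32->10, 33->11, 38->12
Step 2: Rank sum for X: R1 = 1 + 2 + 3 + 5 + 6 = 17.
Step 3: U_X = R1 - n1(n1+1)/2 = 17 - 5*6/2 = 17 - 15 = 2.
       U_Y = n1*n2 - U_X = 35 - 2 = 33.
Step 4: No ties, so the exact null distribution of U (based on enumerating the C(12,5) = 792 equally likely rank assignments) gives the two-sided p-value.
Step 5: p-value = 0.010101; compare to alpha = 0.1. reject H0.

U_X = 2, p = 0.010101, reject H0 at alpha = 0.1.


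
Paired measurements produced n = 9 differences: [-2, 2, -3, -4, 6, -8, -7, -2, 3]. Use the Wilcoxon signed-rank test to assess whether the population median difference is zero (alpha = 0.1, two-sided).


Step 1: Drop any zero differences (none here) and take |d_i|.
|d| = [2, 2, 3, 4, 6, 8, 7, 2, 3]
Step 2: Midrank |d_i| (ties get averaged ranks).
ranks: |2|->2, |2|->2, |3|->4.5, |4|->6, |6|->7, |8|->9, |7|->8, |2|->2, |3|->4.5
Step 3: Attach original signs; sum ranks with positive sign and with negative sign.
W+ = 2 + 7 + 4.5 = 13.5
W- = 2 + 4.5 + 6 + 9 + 8 + 2 = 31.5
(Check: W+ + W- = 45 should equal n(n+1)/2 = 45.)
Step 4: Test statistic W = min(W+, W-) = 13.5.
Step 5: Ties in |d|, so use the tie-corrected normal approximation.
        E[W] = n(n+1)/4 = 9*10/4 = 22.5.
        Tie groups: |d|=2 (t=3), |d|=3 (t=2); sum(t^3 - t) = 30.
        Var[W] = n(n+1)(2n+1)/24 - sum(t^3-t)/48 = 1710/24 - 30/48 = 70.625.
        z = (W - E[W]) / sqrt(Var[W]) = (13.5 - 22.5) / 8.4039 = -1.0709.
        Two-sided p = 2*Phi(z) = 0.284198.
Step 6: alpha = 0.1. fail to reject H0.

W+ = 13.5, W- = 31.5, W = min = 13.5, p = 0.284198, fail to reject H0.


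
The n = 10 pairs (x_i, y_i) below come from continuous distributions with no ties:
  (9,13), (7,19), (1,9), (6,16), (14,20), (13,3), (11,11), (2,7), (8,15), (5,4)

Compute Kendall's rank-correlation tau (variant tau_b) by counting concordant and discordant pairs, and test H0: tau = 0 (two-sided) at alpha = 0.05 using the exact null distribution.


Step 1: Enumerate the 45 unordered pairs (i,j) with i<j and classify each by sign(x_j-x_i) * sign(y_j-y_i).
  (1,2):dx=-2,dy=+6->D; (1,3):dx=-8,dy=-4->C; (1,4):dx=-3,dy=+3->D; (1,5):dx=+5,dy=+7->C
  (1,6):dx=+4,dy=-10->D; (1,7):dx=+2,dy=-2->D; (1,8):dx=-7,dy=-6->C; (1,9):dx=-1,dy=+2->D
  (1,10):dx=-4,dy=-9->C; (2,3):dx=-6,dy=-10->C; (2,4):dx=-1,dy=-3->C; (2,5):dx=+7,dy=+1->C
  (2,6):dx=+6,dy=-16->D; (2,7):dx=+4,dy=-8->D; (2,8):dx=-5,dy=-12->C; (2,9):dx=+1,dy=-4->D
  (2,10):dx=-2,dy=-15->C; (3,4):dx=+5,dy=+7->C; (3,5):dx=+13,dy=+11->C; (3,6):dx=+12,dy=-6->D
  (3,7):dx=+10,dy=+2->C; (3,8):dx=+1,dy=-2->D; (3,9):dx=+7,dy=+6->C; (3,10):dx=+4,dy=-5->D
  (4,5):dx=+8,dy=+4->C; (4,6):dx=+7,dy=-13->D; (4,7):dx=+5,dy=-5->D; (4,8):dx=-4,dy=-9->C
  (4,9):dx=+2,dy=-1->D; (4,10):dx=-1,dy=-12->C; (5,6):dx=-1,dy=-17->C; (5,7):dx=-3,dy=-9->C
  (5,8):dx=-12,dy=-13->C; (5,9):dx=-6,dy=-5->C; (5,10):dx=-9,dy=-16->C; (6,7):dx=-2,dy=+8->D
  (6,8):dx=-11,dy=+4->D; (6,9):dx=-5,dy=+12->D; (6,10):dx=-8,dy=+1->D; (7,8):dx=-9,dy=-4->C
  (7,9):dx=-3,dy=+4->D; (7,10):dx=-6,dy=-7->C; (8,9):dx=+6,dy=+8->C; (8,10):dx=+3,dy=-3->D
  (9,10):dx=-3,dy=-11->C
Step 2: C = 25, D = 20, total pairs = 45.
Step 3: tau = (C - D)/(n(n-1)/2) = (25 - 20)/45 = 0.111111.
Step 4: Exact two-sided p-value (enumerate n! = 3628800 permutations of y under H0): p = 0.727490.
Step 5: alpha = 0.05. fail to reject H0.

tau_b = 0.1111 (C=25, D=20), p = 0.727490, fail to reject H0.


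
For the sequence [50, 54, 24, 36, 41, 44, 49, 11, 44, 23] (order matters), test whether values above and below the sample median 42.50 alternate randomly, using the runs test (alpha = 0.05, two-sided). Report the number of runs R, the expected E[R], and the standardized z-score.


Step 1: Compute median = 42.50; label A = above, B = below.
Labels in order: AABBBAABAB  (n_A = 5, n_B = 5)
Step 2: Count runs R = 6.
Step 3: Under H0 (random ordering), E[R] = 2*n_A*n_B/(n_A+n_B) + 1 = 2*5*5/10 + 1 = 6.0000.
        Var[R] = 2*n_A*n_B*(2*n_A*n_B - n_A - n_B) / ((n_A+n_B)^2 * (n_A+n_B-1)) = 2000/900 = 2.2222.
        SD[R] = 1.4907.
Step 4: R = E[R], so z = 0 with no continuity correction.
Step 5: Two-sided p-value via normal approximation = 2*(1 - Phi(|z|)) = 1.000000.
Step 6: alpha = 0.05. fail to reject H0.

R = 6, z = 0.0000, p = 1.000000, fail to reject H0.


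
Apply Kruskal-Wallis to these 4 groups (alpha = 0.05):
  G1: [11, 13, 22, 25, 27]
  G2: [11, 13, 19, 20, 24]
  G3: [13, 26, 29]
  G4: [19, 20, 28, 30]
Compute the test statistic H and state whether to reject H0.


Step 1: Combine all N = 17 observations and assign midranks.
sorted (value, group, rank): (11,G1,1.5), (11,G2,1.5), (13,G1,4), (13,G2,4), (13,G3,4), (19,G2,6.5), (19,G4,6.5), (20,G2,8.5), (20,G4,8.5), (22,G1,10), (24,G2,11), (25,G1,12), (26,G3,13), (27,G1,14), (28,G4,15), (29,G3,16), (30,G4,17)
Step 2: Sum ranks within each group.
R_1 = 41.5 (n_1 = 5)
R_2 = 31.5 (n_2 = 5)
R_3 = 33 (n_3 = 3)
R_4 = 47 (n_4 = 4)
Step 3: H = 12/(N(N+1)) * sum(R_i^2/n_i) - 3(N+1)
     = 12/(17*18) * (41.5^2/5 + 31.5^2/5 + 33^2/3 + 47^2/4) - 3*18
     = 0.039216 * 1458.15 - 54
     = 3.182353.
Step 4: Ties present; correction factor C = 1 - 42/(17^3 - 17) = 0.991422. Corrected H = 3.182353 / 0.991422 = 3.209889.
Step 5: Under H0, H ~ chi^2(3); p-value = 0.360383.
Step 6: alpha = 0.05. fail to reject H0.

H = 3.2099, df = 3, p = 0.360383, fail to reject H0.


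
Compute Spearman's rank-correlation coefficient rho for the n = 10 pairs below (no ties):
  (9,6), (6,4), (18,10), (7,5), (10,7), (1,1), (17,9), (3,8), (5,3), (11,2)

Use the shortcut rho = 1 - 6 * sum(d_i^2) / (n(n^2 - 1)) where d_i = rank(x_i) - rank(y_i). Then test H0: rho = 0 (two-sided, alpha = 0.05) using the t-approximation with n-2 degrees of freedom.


Step 1: Rank x and y separately (midranks; no ties here).
rank(x): 9->6, 6->4, 18->10, 7->5, 10->7, 1->1, 17->9, 3->2, 5->3, 11->8
rank(y): 6->6, 4->4, 10->10, 5->5, 7->7, 1->1, 9->9, 8->8, 3->3, 2->2
Step 2: d_i = R_x(i) - R_y(i); compute d_i^2.
  (6-6)^2=0, (4-4)^2=0, (10-10)^2=0, (5-5)^2=0, (7-7)^2=0, (1-1)^2=0, (9-9)^2=0, (2-8)^2=36, (3-3)^2=0, (8-2)^2=36
sum(d^2) = 72.
Step 3: rho = 1 - 6*72 / (10*(10^2 - 1)) = 1 - 432/990 = 0.563636.
Step 4: Under H0, t = rho * sqrt((n-2)/(1-rho^2)) = 1.9300 ~ t(8).
Step 5: Two-sided p-value from the t-distribution with 8 df = 0.089724.
Step 6: alpha = 0.05. fail to reject H0.

rho = 0.5636, p = 0.089724, fail to reject H0 at alpha = 0.05.


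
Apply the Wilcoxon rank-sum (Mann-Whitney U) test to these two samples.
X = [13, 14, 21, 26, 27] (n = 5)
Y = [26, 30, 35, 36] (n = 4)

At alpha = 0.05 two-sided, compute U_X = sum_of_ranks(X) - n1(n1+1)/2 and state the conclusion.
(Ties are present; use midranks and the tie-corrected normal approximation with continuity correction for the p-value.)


Step 1: Combine and sort all 9 observations; assign midranks.
sorted (value, group): (13,X), (14,X), (21,X), (26,X), (26,Y), (27,X), (30,Y), (35,Y), (36,Y)
ranks: 13->1, 14->2, 21->3, 26->4.5, 26->4.5, 27->6, 30->7, 35->8, 36->9
Step 2: Rank sum for X: R1 = 1 + 2 + 3 + 4.5 + 6 = 16.5.
Step 3: U_X = R1 - n1(n1+1)/2 = 16.5 - 5*6/2 = 16.5 - 15 = 1.5.
       U_Y = n1*n2 - U_X = 20 - 1.5 = 18.5.
Step 4: Ties are present, so use the tie-corrected normal approximation (with continuity correction) for the p-value.
Step 5: p-value = 0.049090; compare to alpha = 0.05. reject H0.

U_X = 1.5, p = 0.049090, reject H0 at alpha = 0.05.


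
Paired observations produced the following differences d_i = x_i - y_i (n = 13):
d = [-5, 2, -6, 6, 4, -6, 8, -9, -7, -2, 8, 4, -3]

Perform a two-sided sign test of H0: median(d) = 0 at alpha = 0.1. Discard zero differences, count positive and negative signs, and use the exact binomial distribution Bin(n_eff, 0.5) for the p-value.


Step 1: Discard zero differences. Original n = 13; n_eff = number of nonzero differences = 13.
Nonzero differences (with sign): -5, +2, -6, +6, +4, -6, +8, -9, -7, -2, +8, +4, -3
Step 2: Count signs: positive = 6, negative = 7.
Step 3: Under H0: P(positive) = 0.5, so the number of positives S ~ Bin(13, 0.5).
Step 4: Two-sided exact p-value = sum of Bin(13,0.5) probabilities at or below the observed probability = 1.000000.
Step 5: alpha = 0.1. fail to reject H0.

n_eff = 13, pos = 6, neg = 7, p = 1.000000, fail to reject H0.


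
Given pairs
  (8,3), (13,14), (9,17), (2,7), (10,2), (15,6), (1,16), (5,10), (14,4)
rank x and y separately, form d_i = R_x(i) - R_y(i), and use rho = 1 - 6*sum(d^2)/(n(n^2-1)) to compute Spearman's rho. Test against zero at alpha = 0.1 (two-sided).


Step 1: Rank x and y separately (midranks; no ties here).
rank(x): 8->4, 13->7, 9->5, 2->2, 10->6, 15->9, 1->1, 5->3, 14->8
rank(y): 3->2, 14->7, 17->9, 7->5, 2->1, 6->4, 16->8, 10->6, 4->3
Step 2: d_i = R_x(i) - R_y(i); compute d_i^2.
  (4-2)^2=4, (7-7)^2=0, (5-9)^2=16, (2-5)^2=9, (6-1)^2=25, (9-4)^2=25, (1-8)^2=49, (3-6)^2=9, (8-3)^2=25
sum(d^2) = 162.
Step 3: rho = 1 - 6*162 / (9*(9^2 - 1)) = 1 - 972/720 = -0.350000.
Step 4: Under H0, t = rho * sqrt((n-2)/(1-rho^2)) = -0.9885 ~ t(7).
Step 5: Two-sided p-value from the t-distribution with 7 df = 0.355820.
Step 6: alpha = 0.1. fail to reject H0.

rho = -0.3500, p = 0.355820, fail to reject H0 at alpha = 0.1.


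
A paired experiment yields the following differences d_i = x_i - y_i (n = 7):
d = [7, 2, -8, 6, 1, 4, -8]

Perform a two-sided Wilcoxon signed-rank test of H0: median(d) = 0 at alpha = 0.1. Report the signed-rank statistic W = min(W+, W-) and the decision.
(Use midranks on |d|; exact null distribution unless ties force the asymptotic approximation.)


Step 1: Drop any zero differences (none here) and take |d_i|.
|d| = [7, 2, 8, 6, 1, 4, 8]
Step 2: Midrank |d_i| (ties get averaged ranks).
ranks: |7|->5, |2|->2, |8|->6.5, |6|->4, |1|->1, |4|->3, |8|->6.5
Step 3: Attach original signs; sum ranks with positive sign and with negative sign.
W+ = 5 + 2 + 4 + 1 + 3 = 15
W- = 6.5 + 6.5 = 13
(Check: W+ + W- = 28 should equal n(n+1)/2 = 28.)
Step 4: Test statistic W = min(W+, W-) = 13.
Step 5: Ties in |d|, so use the tie-corrected normal approximation.
        E[W] = n(n+1)/4 = 7*8/4 = 14.
        Tie groups: |d|=8 (t=2); sum(t^3 - t) = 6.
        Var[W] = n(n+1)(2n+1)/24 - sum(t^3-t)/48 = 840/24 - 6/48 = 34.875.
        z = (W - E[W]) / sqrt(Var[W]) = (13 - 14) / 5.9055 = -0.1693.
        Two-sided p = 2*Phi(z) = 0.865534.
Step 6: alpha = 0.1. fail to reject H0.

W+ = 15, W- = 13, W = min = 13, p = 0.865534, fail to reject H0.


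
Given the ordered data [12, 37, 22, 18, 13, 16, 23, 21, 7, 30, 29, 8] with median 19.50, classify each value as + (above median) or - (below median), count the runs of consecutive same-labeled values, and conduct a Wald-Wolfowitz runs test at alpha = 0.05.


Step 1: Compute median = 19.50; label A = above, B = below.
Labels in order: BAABBBAABAAB  (n_A = 6, n_B = 6)
Step 2: Count runs R = 7.
Step 3: Under H0 (random ordering), E[R] = 2*n_A*n_B/(n_A+n_B) + 1 = 2*6*6/12 + 1 = 7.0000.
        Var[R] = 2*n_A*n_B*(2*n_A*n_B - n_A - n_B) / ((n_A+n_B)^2 * (n_A+n_B-1)) = 4320/1584 = 2.7273.
        SD[R] = 1.6514.
Step 4: R = E[R], so z = 0 with no continuity correction.
Step 5: Two-sided p-value via normal approximation = 2*(1 - Phi(|z|)) = 1.000000.
Step 6: alpha = 0.05. fail to reject H0.

R = 7, z = 0.0000, p = 1.000000, fail to reject H0.


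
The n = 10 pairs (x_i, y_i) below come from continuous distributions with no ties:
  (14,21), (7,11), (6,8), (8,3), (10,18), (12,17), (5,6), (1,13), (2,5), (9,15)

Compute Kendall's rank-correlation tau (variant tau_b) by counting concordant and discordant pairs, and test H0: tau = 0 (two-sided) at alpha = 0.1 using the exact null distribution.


Step 1: Enumerate the 45 unordered pairs (i,j) with i<j and classify each by sign(x_j-x_i) * sign(y_j-y_i).
  (1,2):dx=-7,dy=-10->C; (1,3):dx=-8,dy=-13->C; (1,4):dx=-6,dy=-18->C; (1,5):dx=-4,dy=-3->C
  (1,6):dx=-2,dy=-4->C; (1,7):dx=-9,dy=-15->C; (1,8):dx=-13,dy=-8->C; (1,9):dx=-12,dy=-16->C
  (1,10):dx=-5,dy=-6->C; (2,3):dx=-1,dy=-3->C; (2,4):dx=+1,dy=-8->D; (2,5):dx=+3,dy=+7->C
  (2,6):dx=+5,dy=+6->C; (2,7):dx=-2,dy=-5->C; (2,8):dx=-6,dy=+2->D; (2,9):dx=-5,dy=-6->C
  (2,10):dx=+2,dy=+4->C; (3,4):dx=+2,dy=-5->D; (3,5):dx=+4,dy=+10->C; (3,6):dx=+6,dy=+9->C
  (3,7):dx=-1,dy=-2->C; (3,8):dx=-5,dy=+5->D; (3,9):dx=-4,dy=-3->C; (3,10):dx=+3,dy=+7->C
  (4,5):dx=+2,dy=+15->C; (4,6):dx=+4,dy=+14->C; (4,7):dx=-3,dy=+3->D; (4,8):dx=-7,dy=+10->D
  (4,9):dx=-6,dy=+2->D; (4,10):dx=+1,dy=+12->C; (5,6):dx=+2,dy=-1->D; (5,7):dx=-5,dy=-12->C
  (5,8):dx=-9,dy=-5->C; (5,9):dx=-8,dy=-13->C; (5,10):dx=-1,dy=-3->C; (6,7):dx=-7,dy=-11->C
  (6,8):dx=-11,dy=-4->C; (6,9):dx=-10,dy=-12->C; (6,10):dx=-3,dy=-2->C; (7,8):dx=-4,dy=+7->D
  (7,9):dx=-3,dy=-1->C; (7,10):dx=+4,dy=+9->C; (8,9):dx=+1,dy=-8->D; (8,10):dx=+8,dy=+2->C
  (9,10):dx=+7,dy=+10->C
Step 2: C = 35, D = 10, total pairs = 45.
Step 3: tau = (C - D)/(n(n-1)/2) = (35 - 10)/45 = 0.555556.
Step 4: Exact two-sided p-value (enumerate n! = 3628800 permutations of y under H0): p = 0.028609.
Step 5: alpha = 0.1. reject H0.

tau_b = 0.5556 (C=35, D=10), p = 0.028609, reject H0.


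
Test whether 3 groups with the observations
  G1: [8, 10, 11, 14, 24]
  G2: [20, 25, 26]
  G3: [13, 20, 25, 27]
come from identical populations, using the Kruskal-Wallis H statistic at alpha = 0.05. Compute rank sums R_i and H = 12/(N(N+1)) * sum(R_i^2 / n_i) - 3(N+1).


Step 1: Combine all N = 12 observations and assign midranks.
sorted (value, group, rank): (8,G1,1), (10,G1,2), (11,G1,3), (13,G3,4), (14,G1,5), (20,G2,6.5), (20,G3,6.5), (24,G1,8), (25,G2,9.5), (25,G3,9.5), (26,G2,11), (27,G3,12)
Step 2: Sum ranks within each group.
R_1 = 19 (n_1 = 5)
R_2 = 27 (n_2 = 3)
R_3 = 32 (n_3 = 4)
Step 3: H = 12/(N(N+1)) * sum(R_i^2/n_i) - 3(N+1)
     = 12/(12*13) * (19^2/5 + 27^2/3 + 32^2/4) - 3*13
     = 0.076923 * 571.2 - 39
     = 4.938462.
Step 4: Ties present; correction factor C = 1 - 12/(12^3 - 12) = 0.993007. Corrected H = 4.938462 / 0.993007 = 4.973239.
Step 5: Under H0, H ~ chi^2(2); p-value = 0.083191.
Step 6: alpha = 0.05. fail to reject H0.

H = 4.9732, df = 2, p = 0.083191, fail to reject H0.


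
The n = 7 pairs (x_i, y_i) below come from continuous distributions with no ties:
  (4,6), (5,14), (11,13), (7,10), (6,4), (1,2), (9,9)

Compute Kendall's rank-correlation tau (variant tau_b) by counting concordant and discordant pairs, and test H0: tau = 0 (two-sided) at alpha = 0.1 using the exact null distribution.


Step 1: Enumerate the 21 unordered pairs (i,j) with i<j and classify each by sign(x_j-x_i) * sign(y_j-y_i).
  (1,2):dx=+1,dy=+8->C; (1,3):dx=+7,dy=+7->C; (1,4):dx=+3,dy=+4->C; (1,5):dx=+2,dy=-2->D
  (1,6):dx=-3,dy=-4->C; (1,7):dx=+5,dy=+3->C; (2,3):dx=+6,dy=-1->D; (2,4):dx=+2,dy=-4->D
  (2,5):dx=+1,dy=-10->D; (2,6):dx=-4,dy=-12->C; (2,7):dx=+4,dy=-5->D; (3,4):dx=-4,dy=-3->C
  (3,5):dx=-5,dy=-9->C; (3,6):dx=-10,dy=-11->C; (3,7):dx=-2,dy=-4->C; (4,5):dx=-1,dy=-6->C
  (4,6):dx=-6,dy=-8->C; (4,7):dx=+2,dy=-1->D; (5,6):dx=-5,dy=-2->C; (5,7):dx=+3,dy=+5->C
  (6,7):dx=+8,dy=+7->C
Step 2: C = 15, D = 6, total pairs = 21.
Step 3: tau = (C - D)/(n(n-1)/2) = (15 - 6)/21 = 0.428571.
Step 4: Exact two-sided p-value (enumerate n! = 5040 permutations of y under H0): p = 0.238889.
Step 5: alpha = 0.1. fail to reject H0.

tau_b = 0.4286 (C=15, D=6), p = 0.238889, fail to reject H0.


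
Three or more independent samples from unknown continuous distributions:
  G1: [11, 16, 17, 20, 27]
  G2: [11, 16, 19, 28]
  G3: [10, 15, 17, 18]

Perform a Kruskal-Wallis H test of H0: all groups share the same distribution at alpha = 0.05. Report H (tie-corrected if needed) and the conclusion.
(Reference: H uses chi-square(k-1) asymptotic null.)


Step 1: Combine all N = 13 observations and assign midranks.
sorted (value, group, rank): (10,G3,1), (11,G1,2.5), (11,G2,2.5), (15,G3,4), (16,G1,5.5), (16,G2,5.5), (17,G1,7.5), (17,G3,7.5), (18,G3,9), (19,G2,10), (20,G1,11), (27,G1,12), (28,G2,13)
Step 2: Sum ranks within each group.
R_1 = 38.5 (n_1 = 5)
R_2 = 31 (n_2 = 4)
R_3 = 21.5 (n_3 = 4)
Step 3: H = 12/(N(N+1)) * sum(R_i^2/n_i) - 3(N+1)
     = 12/(13*14) * (38.5^2/5 + 31^2/4 + 21.5^2/4) - 3*14
     = 0.065934 * 652.263 - 42
     = 1.006319.
Step 4: Ties present; correction factor C = 1 - 18/(13^3 - 13) = 0.991758. Corrected H = 1.006319 / 0.991758 = 1.014681.
Step 5: Under H0, H ~ chi^2(2); p-value = 0.602095.
Step 6: alpha = 0.05. fail to reject H0.

H = 1.0147, df = 2, p = 0.602095, fail to reject H0.


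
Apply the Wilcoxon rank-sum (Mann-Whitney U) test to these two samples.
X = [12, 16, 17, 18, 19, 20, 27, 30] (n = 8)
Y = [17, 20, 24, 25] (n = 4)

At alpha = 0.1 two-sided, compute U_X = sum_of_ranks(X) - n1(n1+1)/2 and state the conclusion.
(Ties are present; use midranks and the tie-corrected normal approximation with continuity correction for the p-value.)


Step 1: Combine and sort all 12 observations; assign midranks.
sorted (value, group): (12,X), (16,X), (17,X), (17,Y), (18,X), (19,X), (20,X), (20,Y), (24,Y), (25,Y), (27,X), (30,X)
ranks: 12->1, 16->2, 17->3.5, 17->3.5, 18->5, 19->6, 20->7.5, 20->7.5, 24->9, 25->10, 27->11, 30->12
Step 2: Rank sum for X: R1 = 1 + 2 + 3.5 + 5 + 6 + 7.5 + 11 + 12 = 48.
Step 3: U_X = R1 - n1(n1+1)/2 = 48 - 8*9/2 = 48 - 36 = 12.
       U_Y = n1*n2 - U_X = 32 - 12 = 20.
Step 4: Ties are present, so use the tie-corrected normal approximation (with continuity correction) for the p-value.
Step 5: p-value = 0.550818; compare to alpha = 0.1. fail to reject H0.

U_X = 12, p = 0.550818, fail to reject H0 at alpha = 0.1.


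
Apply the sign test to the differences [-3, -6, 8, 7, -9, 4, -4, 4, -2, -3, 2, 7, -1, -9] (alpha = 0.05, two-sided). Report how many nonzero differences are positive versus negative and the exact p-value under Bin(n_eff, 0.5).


Step 1: Discard zero differences. Original n = 14; n_eff = number of nonzero differences = 14.
Nonzero differences (with sign): -3, -6, +8, +7, -9, +4, -4, +4, -2, -3, +2, +7, -1, -9
Step 2: Count signs: positive = 6, negative = 8.
Step 3: Under H0: P(positive) = 0.5, so the number of positives S ~ Bin(14, 0.5).
Step 4: Two-sided exact p-value = sum of Bin(14,0.5) probabilities at or below the observed probability = 0.790527.
Step 5: alpha = 0.05. fail to reject H0.

n_eff = 14, pos = 6, neg = 8, p = 0.790527, fail to reject H0.


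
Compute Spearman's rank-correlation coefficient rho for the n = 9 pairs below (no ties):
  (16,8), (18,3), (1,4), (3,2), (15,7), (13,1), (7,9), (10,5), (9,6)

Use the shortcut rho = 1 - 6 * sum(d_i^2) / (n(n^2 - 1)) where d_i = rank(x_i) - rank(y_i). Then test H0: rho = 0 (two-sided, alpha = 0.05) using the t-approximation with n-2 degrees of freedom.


Step 1: Rank x and y separately (midranks; no ties here).
rank(x): 16->8, 18->9, 1->1, 3->2, 15->7, 13->6, 7->3, 10->5, 9->4
rank(y): 8->8, 3->3, 4->4, 2->2, 7->7, 1->1, 9->9, 5->5, 6->6
Step 2: d_i = R_x(i) - R_y(i); compute d_i^2.
  (8-8)^2=0, (9-3)^2=36, (1-4)^2=9, (2-2)^2=0, (7-7)^2=0, (6-1)^2=25, (3-9)^2=36, (5-5)^2=0, (4-6)^2=4
sum(d^2) = 110.
Step 3: rho = 1 - 6*110 / (9*(9^2 - 1)) = 1 - 660/720 = 0.083333.
Step 4: Under H0, t = rho * sqrt((n-2)/(1-rho^2)) = 0.2212 ~ t(7).
Step 5: Two-sided p-value from the t-distribution with 7 df = 0.831214.
Step 6: alpha = 0.05. fail to reject H0.

rho = 0.0833, p = 0.831214, fail to reject H0 at alpha = 0.05.
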